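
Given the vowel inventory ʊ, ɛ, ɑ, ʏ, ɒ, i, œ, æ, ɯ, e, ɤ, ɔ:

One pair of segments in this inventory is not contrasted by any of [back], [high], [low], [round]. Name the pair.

Both /e/ and /ɛ/ are [−back], [−high], [−low], [−round]. Since the list omits [tense] — which does distinguish the mid front unrounded tense vowel from the mid front unrounded lax vowel — this pair collapses; all other pairs remain distinct.

e, ɛ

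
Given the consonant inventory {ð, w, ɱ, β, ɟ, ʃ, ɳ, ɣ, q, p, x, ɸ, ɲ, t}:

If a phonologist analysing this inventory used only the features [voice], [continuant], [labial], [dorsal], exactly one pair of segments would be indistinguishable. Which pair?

On the given features, /ɟ/ and /ɲ/ have an identical profile: [+voice], [-continuant], [-labial], [+dorsal]. No other two segments in the inventory coincide on all 4 features. (They do differ in [sonorant] and [nasal], which are not among the given features.)

ɟ, ɲ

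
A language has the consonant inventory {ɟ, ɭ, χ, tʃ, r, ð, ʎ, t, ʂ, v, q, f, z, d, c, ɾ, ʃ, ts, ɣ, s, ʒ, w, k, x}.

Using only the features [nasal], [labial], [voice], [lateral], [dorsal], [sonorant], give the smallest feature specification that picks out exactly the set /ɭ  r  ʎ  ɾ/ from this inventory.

Every target segment is [+sonorant], [-labial]; each remaining inventory member fails at least one of these. Each conjunct is needed — [-labial] alone would also admit /ɟ, χ, tʃ, ð, …/; [+sonorant] alone would also admit /w/ — and no other single listed feature has exactly this extension, so two is the minimum.

[+sonorant, -labial]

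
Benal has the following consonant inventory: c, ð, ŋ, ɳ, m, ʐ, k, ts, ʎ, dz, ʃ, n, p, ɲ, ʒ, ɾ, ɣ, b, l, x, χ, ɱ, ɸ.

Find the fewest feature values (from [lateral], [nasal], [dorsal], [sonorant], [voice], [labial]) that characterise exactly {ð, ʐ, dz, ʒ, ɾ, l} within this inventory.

The class [+voice], [−nasal], [−labial], [−dorsal] has exactly /ð, ʐ, dz, ʒ, ɾ, l/ as its extension in this inventory. No smaller conjunction from the listed features achieves this: [−nasal, −labial, −dorsal] alone would also admit /ts, ʃ/; [+voice, −labial, −dorsal] alone would also admit /ɳ, n/; [+voice, −nasal, −dorsal] alone would also admit /b/; [+voice, −nasal, −labial] alone would also admit /ʎ, ɣ/; and checking the remaining three-feature bundles turns up none with this extension.

[+voice, −nasal, −labial, −dorsal]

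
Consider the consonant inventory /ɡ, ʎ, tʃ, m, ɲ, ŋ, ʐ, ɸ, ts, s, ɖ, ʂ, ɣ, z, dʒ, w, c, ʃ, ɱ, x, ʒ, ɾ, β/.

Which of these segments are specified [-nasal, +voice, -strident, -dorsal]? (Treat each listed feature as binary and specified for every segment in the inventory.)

Checking each segment against [-nasal], [+voice], [-strident], [-dorsal]: /ɖ/ (voiced retroflex stop), /ɾ/ (alveolar tap), /β/ (voiced bilabial fricative) satisfy every feature; every other segment in the inventory fails at least one.

ɖ, ɾ, β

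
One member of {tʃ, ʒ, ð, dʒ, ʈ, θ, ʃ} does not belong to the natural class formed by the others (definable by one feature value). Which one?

[distributed] groups all but one: /ð, tʃ, ʃ, dʒ, ʒ, θ/ share [+distributed] while /ʈ/ (voiceless retroflex stop) alone is [−distributed]. Removing any other segment would not leave a single-feature class that excludes it.

ʈ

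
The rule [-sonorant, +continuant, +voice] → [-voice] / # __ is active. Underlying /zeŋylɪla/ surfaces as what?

Only the initial segment /z/ is both word-initial and matches the structural description. It is a voiced alveolar fricative, so [-sonorant, +continuant, +voice] holds; changing it to [-voice] with all other features held fixed yields /s/ (voiceless alveolar fricative). No other segment meets both the structural description and the environment, so the output is [seŋylɪla].

[seŋylɪla]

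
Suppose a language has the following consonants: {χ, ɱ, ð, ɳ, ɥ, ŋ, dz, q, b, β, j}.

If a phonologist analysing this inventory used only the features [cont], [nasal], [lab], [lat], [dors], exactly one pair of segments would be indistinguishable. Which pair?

Both /j/ and /χ/ are [+continuant], [−nasal], [−labial], [−lateral], [+dorsal]. Since the list omits [sonorant], [voice], [high] and [back] — which do distinguish the palatal glide from the voiceless uvular fricative — this pair collapses; all other pairs remain distinct.

j, χ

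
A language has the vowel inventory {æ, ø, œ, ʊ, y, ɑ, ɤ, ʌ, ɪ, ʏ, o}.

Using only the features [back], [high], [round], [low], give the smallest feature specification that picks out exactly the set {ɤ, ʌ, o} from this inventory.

[-high, -low, +back]

The class [-high], [-low], [+back] has exactly /ɤ, ʌ, o/ as its extension in this inventory. No smaller conjunction from the listed features achieves this: [-low, +back] alone would also admit /ʊ/; [-high, +back] alone would also admit /ɑ/; [-high, -low] alone would also admit /ø, œ/; and checking the remaining two-feature bundles turns up none with this extension.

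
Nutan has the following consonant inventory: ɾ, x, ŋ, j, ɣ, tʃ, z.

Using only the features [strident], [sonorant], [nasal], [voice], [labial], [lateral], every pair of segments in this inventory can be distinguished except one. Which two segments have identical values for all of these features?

Both /j/ and /ɾ/ are [-strident], [+sonorant], [-nasal], [+voice], [-labial], [-lateral]. Since the list omits [dorsal] — which does distinguish the palatal glide from the alveolar tap — this pair collapses; all other pairs remain distinct.

j, ɾ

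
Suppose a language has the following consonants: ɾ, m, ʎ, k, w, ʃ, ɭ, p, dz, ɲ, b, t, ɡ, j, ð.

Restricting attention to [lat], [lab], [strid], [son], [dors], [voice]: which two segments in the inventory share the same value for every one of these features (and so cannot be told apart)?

j, ɲ

On the given features, /j/ and /ɲ/ have an identical profile: [-lateral], [-labial], [-strident], [+sonorant], [+dorsal], [+voice]. No other two segments in the inventory coincide on all 6 features. (They do differ in [nasal] and [continuant], which are not among the given features.)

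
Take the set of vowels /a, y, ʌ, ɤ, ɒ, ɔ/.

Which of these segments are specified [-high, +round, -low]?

ɔ

Among the inventory, the [-high] segments are /a, ʌ, ɤ, ɒ, ɔ/.
Then [+round] gives /ɒ, ɔ/.
Of those, [-low] leaves /ɔ/.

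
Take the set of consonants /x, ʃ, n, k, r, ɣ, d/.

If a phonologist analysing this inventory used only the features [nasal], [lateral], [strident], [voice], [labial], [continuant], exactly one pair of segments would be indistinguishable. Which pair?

r, ɣ

/r/ (alveolar trill) and /ɣ/ (voiced velar fricative) are both [−nasal], [−lateral], [−strident], [+voice], [−labial], [+continuant], so none of the listed features separates them. (They do differ in [sonorant], [coronal] and [dorsal], which are not among the given features.) Every other pair in the inventory differs on at least one listed feature.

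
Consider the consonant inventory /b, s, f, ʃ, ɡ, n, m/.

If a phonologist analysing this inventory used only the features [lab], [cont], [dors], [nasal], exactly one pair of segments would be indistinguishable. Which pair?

/s/ (voiceless alveolar fricative) and /ʃ/ (voiceless postalveolar fricative) are both [−labial], [+continuant], [−dorsal], [−nasal], so none of the listed features separates them. (They do differ in [anterior] and [distributed], which are not among the given features.) Every other pair in the inventory differs on at least one listed feature.

s, ʃ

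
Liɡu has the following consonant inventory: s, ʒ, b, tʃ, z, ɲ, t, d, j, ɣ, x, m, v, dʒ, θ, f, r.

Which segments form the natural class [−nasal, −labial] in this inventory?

s, ʒ, tʃ, z, t, d, j, ɣ, x, dʒ, θ, r

The [−nasal] segments are /s, ʒ, b, tʃ, z, t, d, j, ɣ, x, v, dʒ, θ, f, r/.
Among these, [−labial] leaves /s, ʒ, tʃ, z, t, d, j, ɣ, x, dʒ, θ, r/.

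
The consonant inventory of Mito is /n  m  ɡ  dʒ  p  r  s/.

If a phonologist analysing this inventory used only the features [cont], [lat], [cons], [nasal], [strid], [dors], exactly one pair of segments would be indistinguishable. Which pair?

On the given features, /m/ and /n/ have an identical profile: [−continuant], [−lateral], [+consonantal], [+nasal], [−strident], [−dorsal]. No other two segments in the inventory coincide on all 6 features. (They do differ in [labial] and [coronal], which are not among the given features.)

m, n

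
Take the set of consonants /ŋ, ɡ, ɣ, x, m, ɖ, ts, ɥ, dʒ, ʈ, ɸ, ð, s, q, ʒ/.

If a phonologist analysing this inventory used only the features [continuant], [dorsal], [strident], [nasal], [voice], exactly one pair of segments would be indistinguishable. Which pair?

ɣ, ɥ

On the given features, /ɣ/ and /ɥ/ have an identical profile: [+continuant], [+dorsal], [−strident], [−nasal], [+voice]. No other two segments in the inventory coincide on all 5 features. (They do differ in [sonorant], [labial], [round] and [back], which are not among the given features.)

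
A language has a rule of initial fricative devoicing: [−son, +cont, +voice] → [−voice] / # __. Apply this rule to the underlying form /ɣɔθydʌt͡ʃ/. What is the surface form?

[xɔθydʌt͡ʃ]

The only segment in the rule's environment that also matches [−son, +cont, +voice] is /ɣ/. Applying [−voice] turns the voiced velar fricative into /x/ (voiceless velar fricative), giving [xɔθydʌt͡ʃ].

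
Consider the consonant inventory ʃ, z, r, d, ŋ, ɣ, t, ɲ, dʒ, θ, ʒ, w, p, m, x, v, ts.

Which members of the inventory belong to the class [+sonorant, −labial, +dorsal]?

Checking each segment against [+sonorant], [−labial], [+dorsal]: /ŋ/ (velar nasal), /ɲ/ (palatal nasal) satisfy every feature; every other segment in the inventory fails at least one.

ŋ, ɲ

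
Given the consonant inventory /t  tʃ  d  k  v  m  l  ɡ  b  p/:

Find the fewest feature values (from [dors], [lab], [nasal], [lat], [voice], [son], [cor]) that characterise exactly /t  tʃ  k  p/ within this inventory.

[−voice]

The target set is precisely the extension of [−voice] in this inventory.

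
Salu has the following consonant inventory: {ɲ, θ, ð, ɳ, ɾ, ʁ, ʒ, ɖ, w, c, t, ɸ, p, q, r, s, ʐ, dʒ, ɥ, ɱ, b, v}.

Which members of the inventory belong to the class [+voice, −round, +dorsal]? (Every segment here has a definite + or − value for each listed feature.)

Eliminate segments failing any feature: /θ, c, t, ɸ, p, q, s/ are [−voice]; /ð, ɳ, ɾ, ʒ, ɖ, r, ʐ, dʒ, ɱ, b, v/ are [−dorsal]; /w, ɥ/ are [+round]. The remaining /ɲ, ʁ/ satisfy [+voice], [−round], [+dorsal].

ɲ, ʁ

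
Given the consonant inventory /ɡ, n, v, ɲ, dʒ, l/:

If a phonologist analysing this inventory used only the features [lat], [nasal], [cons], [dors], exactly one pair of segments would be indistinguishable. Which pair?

dʒ, v

/dʒ/ (voiced postalveolar affricate) and /v/ (voiced labiodental fricative) are both [-lateral], [-nasal], [+consonantal], [-dorsal], so none of the listed features separates them. (They do differ in [continuant], [labial] and [coronal], which are not among the given features.) Every other pair in the inventory differs on at least one listed feature.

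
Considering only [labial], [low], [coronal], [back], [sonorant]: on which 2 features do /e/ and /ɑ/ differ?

The two segments share [-labial], [-coronal], [+sonorant]. The only features from the list on which they differ: /e/ is [-low] while /ɑ/ is [+low]; /e/ is [-back] while /ɑ/ is [+back].

[low], [back]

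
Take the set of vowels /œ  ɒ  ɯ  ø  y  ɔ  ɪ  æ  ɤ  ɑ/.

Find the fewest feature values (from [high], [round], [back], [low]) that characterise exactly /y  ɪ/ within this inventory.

[+high, −back]

/y, ɪ/ are all [+high], [−back], and no other segment in the inventory matches both values. Dropping any one of them over-generates: [−back] alone would also admit /œ, ø, æ/; [+high] alone would also admit /ɯ/. No other single listed feature picks out exactly this set either, so fewer than two features will not do.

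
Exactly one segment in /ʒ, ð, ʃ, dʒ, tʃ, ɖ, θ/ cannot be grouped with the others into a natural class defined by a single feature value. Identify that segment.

The remaining segments after removing /ɖ/ share [+distributed]; /ɖ/ (voiced retroflex stop) is [-distributed]. For every other candidate removal, the leftover set fails to share any single feature value that the removed segment lacks.

ɖ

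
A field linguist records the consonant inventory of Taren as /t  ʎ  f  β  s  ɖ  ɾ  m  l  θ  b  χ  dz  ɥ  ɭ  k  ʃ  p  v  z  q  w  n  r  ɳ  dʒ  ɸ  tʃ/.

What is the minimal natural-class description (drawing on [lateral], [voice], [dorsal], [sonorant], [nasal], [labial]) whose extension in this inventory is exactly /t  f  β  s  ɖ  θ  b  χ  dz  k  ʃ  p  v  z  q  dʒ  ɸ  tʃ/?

[−sonorant]

Every target segment is [−sonorant] and no other inventory member is, so one feature is enough.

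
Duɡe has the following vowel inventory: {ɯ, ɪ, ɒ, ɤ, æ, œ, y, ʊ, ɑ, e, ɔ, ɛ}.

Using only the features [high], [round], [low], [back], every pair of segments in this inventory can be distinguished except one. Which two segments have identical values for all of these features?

ɛ, e

/ɛ/ (mid front unrounded lax vowel) and /e/ (mid front unrounded tense vowel) are both [-high], [-round], [-low], [-back], so none of the listed features separates them. (They do differ in [tense], which is not among the given features.) Every other pair in the inventory differs on at least one listed feature.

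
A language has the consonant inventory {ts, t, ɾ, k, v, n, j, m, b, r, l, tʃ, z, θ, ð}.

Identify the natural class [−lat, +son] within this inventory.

ɾ, n, j, m, r

Checking each segment against [−lateral], [+sonorant]: /ɾ/ (alveolar tap), /n/ (alveolar nasal), /j/ (palatal glide), /m/ (bilabial nasal), /r/ (alveolar trill) satisfy every feature; every other segment in the inventory fails at least one.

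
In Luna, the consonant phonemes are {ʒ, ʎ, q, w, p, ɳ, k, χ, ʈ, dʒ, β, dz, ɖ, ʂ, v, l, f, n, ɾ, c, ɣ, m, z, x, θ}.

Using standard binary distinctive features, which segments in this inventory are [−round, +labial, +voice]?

Among the inventory, the [−round] segments are /ʒ, ʎ, q, p, ɳ, k, χ, ʈ, dʒ, β, dz, ɖ, ʂ, v, l, f, n, ɾ, c, ɣ, m, z, x, θ/.
Within that set, [+labial] gives /p, β, v, f, m/.
Within that set, [+voice] leaves /β, v, m/.

β, v, m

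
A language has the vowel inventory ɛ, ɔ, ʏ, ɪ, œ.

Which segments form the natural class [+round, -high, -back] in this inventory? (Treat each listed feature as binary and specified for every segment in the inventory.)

œ

Among the inventory, the [+round] segments are /ɔ, ʏ, œ/.
Intersecting with [-high] gives /ɔ, œ/.
Then [-back] leaves /œ/.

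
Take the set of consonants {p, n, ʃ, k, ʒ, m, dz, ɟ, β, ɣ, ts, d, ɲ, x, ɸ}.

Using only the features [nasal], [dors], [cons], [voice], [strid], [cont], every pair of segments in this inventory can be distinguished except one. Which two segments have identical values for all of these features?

m, n

/m/ (bilabial nasal) and /n/ (alveolar nasal) are both [+nasal], [−dorsal], [+consonantal], [+voice], [−strident], [−continuant], so none of the listed features separates them. (They do differ in [labial] and [coronal], which are not among the given features.) Every other pair in the inventory differs on at least one listed feature.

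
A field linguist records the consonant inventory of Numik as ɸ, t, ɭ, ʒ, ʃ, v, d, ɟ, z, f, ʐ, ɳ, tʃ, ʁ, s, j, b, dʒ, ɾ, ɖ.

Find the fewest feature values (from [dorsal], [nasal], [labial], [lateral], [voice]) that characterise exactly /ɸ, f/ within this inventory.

[−voice, +labial]

Every target segment is [−voice], [+labial]; each remaining inventory member fails at least one of these. Each conjunct is needed — [+labial] alone would also admit /v, b/; [−voice] alone would also admit /t, ʃ, tʃ, s/ — and no other single listed feature has exactly this extension, so two is the minimum.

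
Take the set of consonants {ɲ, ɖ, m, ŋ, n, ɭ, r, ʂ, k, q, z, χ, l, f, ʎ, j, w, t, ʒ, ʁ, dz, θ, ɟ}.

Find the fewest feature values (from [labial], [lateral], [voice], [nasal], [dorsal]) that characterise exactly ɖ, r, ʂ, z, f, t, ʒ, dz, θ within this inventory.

/ɖ, r, ʂ, z, f, t, ʒ, dz, θ/ are all [-nasal], [-lateral], [-dorsal], and no other segment in the inventory matches all three values. Dropping any one of them over-generates: [-lateral, -dorsal] alone would also admit /m, n/; [-nasal, -dorsal] alone would also admit /ɭ, l/; [-nasal, -lateral] alone would also admit /k, q, χ, j, …/. No other combination of two listed features picks out exactly this set either, so fewer than three features will not do.

[-nasal, -lateral, -dorsal]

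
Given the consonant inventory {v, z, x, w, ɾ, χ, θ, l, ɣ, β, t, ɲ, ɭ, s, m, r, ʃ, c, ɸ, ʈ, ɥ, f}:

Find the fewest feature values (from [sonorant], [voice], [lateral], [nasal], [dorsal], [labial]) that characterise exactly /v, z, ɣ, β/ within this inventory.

Every target segment is [-sonorant], [+voice]; each remaining inventory member fails at least one of these. Each conjunct is needed — [+voice] alone would also admit /w, ɾ, l, ɲ, …/; [-sonorant] alone would also admit /x, χ, θ, t, …/ — and no other single listed feature has exactly this extension, so two is the minimum.

[-sonorant, +voice]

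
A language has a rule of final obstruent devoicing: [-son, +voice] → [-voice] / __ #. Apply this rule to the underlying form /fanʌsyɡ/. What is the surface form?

[fanʌsyk]

Only the final segment /ɡ/ is both word-final and matches the structural description. It is a voiced velar stop, so [-son, +voice] holds; changing it to [-voice] with all other features held fixed yields /k/ (voiceless velar stop). No other segment meets both the structural description and the environment, so the output is [fanʌsyk].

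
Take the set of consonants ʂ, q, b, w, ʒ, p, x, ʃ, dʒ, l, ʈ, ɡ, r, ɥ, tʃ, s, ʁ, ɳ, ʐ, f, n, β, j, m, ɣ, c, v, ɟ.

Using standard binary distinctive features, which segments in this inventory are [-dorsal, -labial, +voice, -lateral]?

Checking each segment against [-dorsal], [-labial], [+voice], [-lateral]: /ʒ/ (voiced postalveolar fricative), /dʒ/ (voiced postalveolar affricate), /r/ (alveolar trill), /ɳ/ (retroflex nasal), /ʐ/ (voiced retroflex fricative), /n/ (alveolar nasal) satisfy every feature; every other segment in the inventory fails at least one.

ʒ, dʒ, r, ɳ, ʐ, n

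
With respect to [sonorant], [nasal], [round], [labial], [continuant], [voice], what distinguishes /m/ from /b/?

[sonorant], [nasal]

/m/ is the bilabial nasal and /b/ is the voiced bilabial stop. Both are [-round], [+labial], [-continuant], [+voice]. /m/ is [+sonorant] while /b/ is [-sonorant]; /m/ is [+nasal] while /b/ is [-nasal], so the distinguishing features are [sonorant], [nasal].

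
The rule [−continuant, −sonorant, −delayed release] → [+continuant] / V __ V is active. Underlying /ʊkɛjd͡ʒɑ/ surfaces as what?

[ʊxɛjd͡ʒɑ]

The only segment in the rule's environment that also matches [−continuant, −sonorant, −delayed release] is /k/. Applying [+continuant] turns the voiceless velar stop into /x/ (voiceless velar fricative), giving [ʊxɛjd͡ʒɑ].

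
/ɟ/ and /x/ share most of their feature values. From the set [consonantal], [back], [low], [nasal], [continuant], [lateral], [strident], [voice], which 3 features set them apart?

/ɟ/ (voiced palatal stop) and /x/ (voiceless velar fricative) agree on [+consonantal], [−low], [−nasal], [−lateral], [−strident]. They differ on [voice] (/ɟ/ [+], /x/ [−]), [continuant] (/ɟ/ [−], /x/ [+]), [back] (/ɟ/ [−], /x/ [+]).

[voice], [continuant], [back]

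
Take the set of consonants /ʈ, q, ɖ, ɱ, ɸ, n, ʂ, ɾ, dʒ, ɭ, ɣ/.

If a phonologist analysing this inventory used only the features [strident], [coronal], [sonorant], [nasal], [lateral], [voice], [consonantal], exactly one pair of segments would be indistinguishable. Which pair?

On the given features, /q/ and /ɸ/ have an identical profile: [−strident], [−coronal], [−sonorant], [−nasal], [−lateral], [−voice], [+consonantal]. No other two segments in the inventory coincide on all 7 features. (They do differ in [continuant], [labial] and [dorsal], which are not among the given features.)

q, ɸ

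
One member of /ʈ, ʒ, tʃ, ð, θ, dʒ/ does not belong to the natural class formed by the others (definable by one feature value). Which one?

ʈ

The remaining segments after removing /ʈ/ share [+distributed]; /ʈ/ (voiceless retroflex stop) is [-distributed]. For every other candidate removal, the leftover set fails to share any single feature value that the removed segment lacks.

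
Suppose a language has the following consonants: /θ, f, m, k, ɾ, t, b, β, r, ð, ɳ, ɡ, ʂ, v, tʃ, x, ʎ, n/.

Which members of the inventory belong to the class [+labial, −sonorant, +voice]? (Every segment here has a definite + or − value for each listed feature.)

Checking each segment against [+labial], [−sonorant], [+voice]: /b/ (voiced bilabial stop), /β/ (voiced bilabial fricative), /v/ (voiced labiodental fricative) satisfy every feature; every other segment in the inventory fails at least one.

b, β, v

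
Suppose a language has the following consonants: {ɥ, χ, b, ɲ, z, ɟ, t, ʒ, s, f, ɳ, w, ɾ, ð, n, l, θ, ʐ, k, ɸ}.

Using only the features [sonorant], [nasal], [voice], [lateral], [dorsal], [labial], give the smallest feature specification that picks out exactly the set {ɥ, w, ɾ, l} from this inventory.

[+sonorant, −nasal]

The class [+sonorant], [−nasal] has exactly /ɥ, w, ɾ, l/ as its extension in this inventory. No smaller conjunction from the listed features achieves this: [−nasal] alone would also admit /χ, b, z, ɟ, …/; [+sonorant] alone would also admit /ɲ, ɳ, n/; and checking the remaining single features turns up none with this extension.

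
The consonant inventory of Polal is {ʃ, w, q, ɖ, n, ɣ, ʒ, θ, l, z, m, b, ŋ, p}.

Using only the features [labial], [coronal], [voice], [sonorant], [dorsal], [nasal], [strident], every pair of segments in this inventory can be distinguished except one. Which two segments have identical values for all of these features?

On the given features, /z/ and /ʒ/ have an identical profile: [-labial], [+coronal], [+voice], [-sonorant], [-dorsal], [-nasal], [+strident]. No other two segments in the inventory coincide on all 7 features. (They do differ in [anterior] and [distributed], which are not among the given features.)

z, ʒ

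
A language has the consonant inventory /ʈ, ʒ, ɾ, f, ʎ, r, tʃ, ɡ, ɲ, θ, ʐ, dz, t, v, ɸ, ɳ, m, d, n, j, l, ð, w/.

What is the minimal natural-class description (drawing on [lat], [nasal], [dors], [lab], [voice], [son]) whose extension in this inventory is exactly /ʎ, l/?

[+lat]

Every target segment is [+lateral] and no other inventory member is, so one feature is enough.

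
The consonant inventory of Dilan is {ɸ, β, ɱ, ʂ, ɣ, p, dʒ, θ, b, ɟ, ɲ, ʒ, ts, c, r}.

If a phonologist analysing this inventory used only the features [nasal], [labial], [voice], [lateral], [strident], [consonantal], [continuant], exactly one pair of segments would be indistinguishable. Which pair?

r, ɣ

On the given features, /r/ and /ɣ/ have an identical profile: [-nasal], [-labial], [+voice], [-lateral], [-strident], [+consonantal], [+continuant]. No other two segments in the inventory coincide on all 7 features. (They do differ in [sonorant], [coronal] and [dorsal], which are not among the given features.)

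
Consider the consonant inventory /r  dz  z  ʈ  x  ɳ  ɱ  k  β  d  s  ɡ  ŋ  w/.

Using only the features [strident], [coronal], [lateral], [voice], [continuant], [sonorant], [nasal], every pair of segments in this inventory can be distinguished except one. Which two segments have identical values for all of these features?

/ɱ/ (labiodental nasal) and /ŋ/ (velar nasal) are both [−strident], [−coronal], [−lateral], [+voice], [−continuant], [+sonorant], [+nasal], so none of the listed features separates them. (They do differ in [labial] and [dorsal], which are not among the given features.) Every other pair in the inventory differs on at least one listed feature.

ɱ, ŋ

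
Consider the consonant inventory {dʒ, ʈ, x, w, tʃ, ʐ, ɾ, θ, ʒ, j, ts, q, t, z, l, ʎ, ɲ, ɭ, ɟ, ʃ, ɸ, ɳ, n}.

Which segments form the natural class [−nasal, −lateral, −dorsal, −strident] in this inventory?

ʈ, ɾ, θ, t, ɸ

Eliminate segments failing any feature: /dʒ, tʃ, ʐ, ʒ, ts, z, ʃ/ are [+strident]; /x, w, j, q, ɟ/ are [+dorsal]; /l, ʎ, ɭ/ are [+lateral]; /ɲ, ɳ, n/ are [+nasal]. The remaining /ʈ, ɾ, θ, t, ɸ/ satisfy [−nasal], [−lateral], [−dorsal], [−strident].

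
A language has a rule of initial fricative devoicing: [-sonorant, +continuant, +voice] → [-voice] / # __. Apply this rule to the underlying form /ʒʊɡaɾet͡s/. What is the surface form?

[ʃʊɡaɾet͡s]

The only segment in the rule's environment that also matches [-sonorant, +continuant, +voice] is /ʒ/. Applying [-voice] turns the voiced postalveolar fricative into /ʃ/ (voiceless postalveolar fricative), giving [ʃʊɡaɾet͡s].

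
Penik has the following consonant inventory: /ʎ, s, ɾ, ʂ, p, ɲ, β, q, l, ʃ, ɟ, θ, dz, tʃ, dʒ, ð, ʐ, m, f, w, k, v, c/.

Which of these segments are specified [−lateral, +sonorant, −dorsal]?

ɾ, m

Checking each segment against [−lateral], [+sonorant], [−dorsal]: /ɾ/ (alveolar tap), /m/ (bilabial nasal) satisfy every feature; every other segment in the inventory fails at least one.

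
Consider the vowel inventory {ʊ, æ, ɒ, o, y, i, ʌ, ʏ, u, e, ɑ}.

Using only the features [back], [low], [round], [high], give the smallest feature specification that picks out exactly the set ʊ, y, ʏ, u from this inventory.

[+high, +round]

The class [+high], [+round] has exactly /ʊ, y, ʏ, u/ as its extension in this inventory. No smaller conjunction from the listed features achieves this: [+round] alone would also admit /ɒ, o/; [+high] alone would also admit /i/; and checking the remaining single features turns up none with this extension.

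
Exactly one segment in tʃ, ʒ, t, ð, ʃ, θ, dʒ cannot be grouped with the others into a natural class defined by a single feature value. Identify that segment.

The remaining segments after removing /t/ share [+distributed]; /t/ (voiceless alveolar stop) is [−distributed]. For every other candidate removal, the leftover set fails to share any single feature value that the removed segment lacks.

t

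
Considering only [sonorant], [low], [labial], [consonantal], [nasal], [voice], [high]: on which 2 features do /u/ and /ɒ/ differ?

[high], [low]

/u/ is the high back rounded tense vowel and /ɒ/ is the low back rounded vowel. Both are [+sonorant], [+labial], [-consonantal], [-nasal], [+voice]. /u/ is [+high] while /ɒ/ is [-high]; /u/ is [-low] while /ɒ/ is [+low], so the distinguishing features are [high], [low].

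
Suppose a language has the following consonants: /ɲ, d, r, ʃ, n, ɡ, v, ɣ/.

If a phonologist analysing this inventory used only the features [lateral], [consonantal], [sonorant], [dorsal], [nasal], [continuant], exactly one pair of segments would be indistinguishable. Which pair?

On the given features, /ʃ/ and /v/ have an identical profile: [-lateral], [+consonantal], [-sonorant], [-dorsal], [-nasal], [+continuant]. No other two segments in the inventory coincide on all 6 features. (They do differ in [voice], [labial] and [coronal], which are not among the given features.)

ʃ, v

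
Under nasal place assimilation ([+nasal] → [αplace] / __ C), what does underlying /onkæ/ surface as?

/n/ sits before the [+dorsal] consonant /k/, so it takes on [+dorsal] and surfaces as /ŋ/. The rest of the form is unaffected: [oŋkæ].

[oŋkæ]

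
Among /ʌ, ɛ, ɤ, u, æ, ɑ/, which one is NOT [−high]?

u

/u/ is the high back rounded tense vowel, which is [+high]; the rest — /ɛ, ɤ, ʌ, æ, ɑ/ — are [−high].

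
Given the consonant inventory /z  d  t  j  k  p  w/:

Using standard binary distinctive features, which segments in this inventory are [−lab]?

z, d, t, j, k

The feature [labial] marks segments articulated with one or both lips. In this inventory /z, d, t, j, k/ lack that property, so they are [−labial]; /p, w/ are [+labial].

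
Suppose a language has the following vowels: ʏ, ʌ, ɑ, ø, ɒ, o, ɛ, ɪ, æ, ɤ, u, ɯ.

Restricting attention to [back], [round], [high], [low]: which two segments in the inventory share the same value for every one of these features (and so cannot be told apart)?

Both /ʌ/ and /ɤ/ are [+back], [−round], [−high], [−low]. Since the list omits [tense] — which does distinguish the mid back unrounded lax vowel from the mid back unrounded tense vowel — this pair collapses; all other pairs remain distinct.

ʌ, ɤ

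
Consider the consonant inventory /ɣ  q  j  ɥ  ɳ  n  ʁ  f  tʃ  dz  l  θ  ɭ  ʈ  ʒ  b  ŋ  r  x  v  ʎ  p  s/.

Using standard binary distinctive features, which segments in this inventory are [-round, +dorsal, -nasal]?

The [-round] segments are /ɣ, q, j, ɳ, n, ʁ, f, tʃ, dz, l, θ, ɭ, ʈ, ʒ, b, ŋ, r, x, v, ʎ, p, s/.
Then [+dorsal] gives /ɣ, q, j, ʁ, ŋ, x, ʎ/.
Of those, [-nasal] leaves /ɣ, q, j, ʁ, x, ʎ/.

ɣ, q, j, ʁ, x, ʎ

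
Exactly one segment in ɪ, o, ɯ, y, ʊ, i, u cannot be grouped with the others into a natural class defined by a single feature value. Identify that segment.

/y, ʊ, i, u, ɯ, ɪ/ are all [+high], but /o/ (mid back rounded tense vowel) is [−high]. No other single segment can be removed to leave a set sharing one feature value that the removed segment lacks, so /o/ is the odd one out.

o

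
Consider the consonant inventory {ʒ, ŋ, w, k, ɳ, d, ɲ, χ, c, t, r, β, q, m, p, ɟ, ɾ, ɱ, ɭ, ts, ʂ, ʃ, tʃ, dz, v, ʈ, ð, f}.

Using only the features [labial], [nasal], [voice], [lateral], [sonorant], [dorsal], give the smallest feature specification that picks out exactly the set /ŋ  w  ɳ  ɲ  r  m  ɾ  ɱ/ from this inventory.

[+sonorant, -lateral]

Every target segment is [+sonorant], [-lateral]; each remaining inventory member fails at least one of these. Each conjunct is needed — [-lateral] alone would also admit /ʒ, k, d, χ, …/; [+sonorant] alone would also admit /ɭ/ — and no other single listed feature has exactly this extension, so two is the minimum.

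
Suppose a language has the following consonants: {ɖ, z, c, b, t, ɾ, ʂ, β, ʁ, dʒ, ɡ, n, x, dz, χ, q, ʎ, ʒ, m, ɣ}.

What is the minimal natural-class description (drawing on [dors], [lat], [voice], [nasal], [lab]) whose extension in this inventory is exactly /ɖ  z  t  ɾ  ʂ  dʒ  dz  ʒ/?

Every target segment is [-nasal], [-labial], [-dorsal]; each remaining inventory member fails at least one of these. Each conjunct is needed — [-labial, -dorsal] alone would also admit /n/; [-nasal, -dorsal] alone would also admit /b, β/; [-nasal, -labial] alone would also admit /c, ʁ, ɡ, x, …/ — and no other combination of two listed features has exactly this extension, so three is the minimum.

[-nasal, -lab, -dors]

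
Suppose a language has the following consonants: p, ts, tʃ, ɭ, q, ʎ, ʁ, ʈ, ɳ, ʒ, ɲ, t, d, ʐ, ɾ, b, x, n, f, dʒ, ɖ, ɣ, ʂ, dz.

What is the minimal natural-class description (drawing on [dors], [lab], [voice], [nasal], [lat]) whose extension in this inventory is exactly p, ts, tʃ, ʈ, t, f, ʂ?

Every target segment is [-voice], [-dorsal]; each remaining inventory member fails at least one of these. Each conjunct is needed — [-dorsal] alone would also admit /ɭ, ɳ, ʒ, d, …/; [-voice] alone would also admit /q, x/ — and no other single listed feature has exactly this extension, so two is the minimum.

[-voice, -dors]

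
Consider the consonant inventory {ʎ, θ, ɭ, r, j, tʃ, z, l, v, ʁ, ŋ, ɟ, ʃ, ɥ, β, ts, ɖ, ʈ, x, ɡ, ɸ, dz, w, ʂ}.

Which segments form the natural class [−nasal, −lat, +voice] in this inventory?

Eliminate segments failing any feature: /ʎ, ɭ, l/ are [+lateral]; /θ, tʃ, ʃ, ts, ʈ, x, ɸ, ʂ/ are [−voice]; /ŋ/ is [+nasal]. The remaining /r, j, z, v, ʁ, ɟ, ɥ, β, ɖ, ɡ, dz, w/ satisfy [−nasal], [−lateral], [+voice].

r, j, z, v, ʁ, ɟ, ɥ, β, ɖ, ɡ, dz, w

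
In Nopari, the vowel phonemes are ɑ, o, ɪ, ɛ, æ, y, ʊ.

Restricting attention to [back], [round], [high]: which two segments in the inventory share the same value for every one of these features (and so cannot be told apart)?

ɛ, æ

Both /ɛ/ and /æ/ are [−back], [−round], [−high]. Since the list omits [low] — which does distinguish the mid front unrounded lax vowel from the low front unrounded vowel — this pair collapses; all other pairs remain distinct.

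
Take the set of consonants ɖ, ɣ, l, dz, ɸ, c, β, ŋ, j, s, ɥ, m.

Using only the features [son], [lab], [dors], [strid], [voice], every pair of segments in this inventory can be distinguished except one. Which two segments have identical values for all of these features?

ŋ, j

Both /ŋ/ and /j/ are [+sonorant], [−labial], [+dorsal], [−strident], [+voice]. Since the list omits [nasal], [continuant] and [back] — which do distinguish the velar nasal from the palatal glide — this pair collapses; all other pairs remain distinct.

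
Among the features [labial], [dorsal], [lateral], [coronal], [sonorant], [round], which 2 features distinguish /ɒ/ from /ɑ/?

/ɒ/ is the low back rounded vowel and /ɑ/ is the low back unrounded vowel. Both are [+dorsal], [-lateral], [-coronal], [+sonorant]. /ɒ/ is [+labial] while /ɑ/ is [-labial]; /ɒ/ is [+round] while /ɑ/ is [-round], so the distinguishing features are [labial], [round].

[labial], [round]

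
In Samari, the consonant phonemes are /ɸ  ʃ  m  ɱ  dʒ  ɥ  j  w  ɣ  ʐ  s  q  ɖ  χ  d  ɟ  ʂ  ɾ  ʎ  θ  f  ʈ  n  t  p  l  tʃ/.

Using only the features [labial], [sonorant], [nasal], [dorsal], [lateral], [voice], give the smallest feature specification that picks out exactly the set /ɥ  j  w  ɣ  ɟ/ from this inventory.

[+voice, -lateral, +dorsal]

Every target segment is [+voice], [-lateral], [+dorsal]; each remaining inventory member fails at least one of these. Each conjunct is needed — [-lateral, +dorsal] alone would also admit /q, χ/; [+voice, +dorsal] alone would also admit /ʎ/; [+voice, -lateral] alone would also admit /m, ɱ, dʒ, ʐ, …/ — and no other combination of two listed features has exactly this extension, so three is the minimum.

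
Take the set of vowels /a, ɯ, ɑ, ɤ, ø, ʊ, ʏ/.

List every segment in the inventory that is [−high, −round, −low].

Checking each segment against [−high], [−round], [−low]: /ɤ/ (mid back unrounded tense vowel) satisfies every feature; every other segment in the inventory fails at least one.

ɤ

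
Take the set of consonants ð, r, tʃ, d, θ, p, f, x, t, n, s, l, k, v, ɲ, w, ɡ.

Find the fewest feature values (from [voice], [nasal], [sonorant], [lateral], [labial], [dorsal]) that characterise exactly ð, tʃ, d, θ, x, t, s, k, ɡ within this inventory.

Every target segment is [−sonorant], [−labial]; each remaining inventory member fails at least one of these. Each conjunct is needed — [−labial] alone would also admit /r, n, l, ɲ/; [−sonorant] alone would also admit /p, f, v/ — and no other single listed feature has exactly this extension, so two is the minimum.

[−sonorant, −labial]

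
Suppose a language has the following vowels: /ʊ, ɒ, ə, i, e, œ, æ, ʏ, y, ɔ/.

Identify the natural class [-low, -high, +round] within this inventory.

Checking each segment against [-low], [-high], [+round]: /œ/ (mid front rounded lax vowel), /ɔ/ (mid back rounded lax vowel) satisfy every feature; every other segment in the inventory fails at least one.

œ, ɔ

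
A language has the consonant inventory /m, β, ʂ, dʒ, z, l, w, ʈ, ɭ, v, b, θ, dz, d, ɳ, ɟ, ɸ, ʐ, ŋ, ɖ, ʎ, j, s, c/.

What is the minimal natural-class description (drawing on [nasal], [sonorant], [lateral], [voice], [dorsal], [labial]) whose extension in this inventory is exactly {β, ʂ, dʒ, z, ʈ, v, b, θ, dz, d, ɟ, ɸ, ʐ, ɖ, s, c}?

[−sonorant]

/β, ʂ, dʒ, z, ʈ, v, b, θ, dz, d, ɟ, ɸ, ʐ, ɖ, s, c/ are exactly the [−sonorant] segments in the inventory, so a single feature suffices.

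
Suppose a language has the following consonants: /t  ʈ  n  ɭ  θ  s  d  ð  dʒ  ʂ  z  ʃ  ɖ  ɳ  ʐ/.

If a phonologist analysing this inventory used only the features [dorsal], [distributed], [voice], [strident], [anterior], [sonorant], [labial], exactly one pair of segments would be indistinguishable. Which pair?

ɳ, ɭ

On the given features, /ɳ/ and /ɭ/ have an identical profile: [-dorsal], [-distributed], [+voice], [-strident], [-anterior], [+sonorant], [-labial]. No other two segments in the inventory coincide on all 7 features. (They do differ in [nasal] and [lateral], which are not among the given features.)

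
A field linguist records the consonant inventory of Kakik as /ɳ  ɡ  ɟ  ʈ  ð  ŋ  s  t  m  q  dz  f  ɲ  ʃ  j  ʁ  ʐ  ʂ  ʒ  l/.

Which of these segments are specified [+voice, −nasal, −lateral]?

First, the [+voice] segments are /ɳ, ɡ, ɟ, ð, ŋ, m, dz, ɲ, j, ʁ, ʐ, ʒ, l/.
Among these, [−nasal] gives /ɡ, ɟ, ð, dz, j, ʁ, ʐ, ʒ, l/.
Within that set, [−lateral] leaves /ɡ, ɟ, ð, dz, j, ʁ, ʐ, ʒ/.

ɡ, ɟ, ð, dz, j, ʁ, ʐ, ʒ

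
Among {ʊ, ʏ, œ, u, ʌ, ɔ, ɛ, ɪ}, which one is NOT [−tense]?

u

/u/ is the high back rounded tense vowel, which is [+tense]; the rest — /ʊ, œ, ɛ, ʌ, ɔ, ɪ, ʏ/ — are [−tense].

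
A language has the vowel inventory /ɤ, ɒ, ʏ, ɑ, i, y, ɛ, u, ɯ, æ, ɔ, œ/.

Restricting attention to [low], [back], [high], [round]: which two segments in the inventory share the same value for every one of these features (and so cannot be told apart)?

y, ʏ

On the given features, /y/ and /ʏ/ have an identical profile: [−low], [−back], [+high], [+round]. No other two segments in the inventory coincide on all 4 features. (They do differ in [tense], which is not among the given features.)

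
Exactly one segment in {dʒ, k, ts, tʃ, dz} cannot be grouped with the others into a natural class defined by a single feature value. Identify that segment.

[delayed release] (equivalently [strident], [coronal], [dorsal]) groups all but one: /ts, dz, dʒ, tʃ/ share [+delayed release] while /k/ (voiceless velar stop) alone is [−delayed release]. Removing any other segment would not leave a single-feature class that excludes it.

k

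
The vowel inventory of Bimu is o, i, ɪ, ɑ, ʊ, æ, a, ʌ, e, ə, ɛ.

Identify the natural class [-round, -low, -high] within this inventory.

Checking each segment against [-round], [-low], [-high]: /ʌ/ (mid back unrounded lax vowel), /e/ (mid front unrounded tense vowel), /ə/ (mid central vowel (schwa)), /ɛ/ (mid front unrounded lax vowel) satisfy every feature; every other segment in the inventory fails at least one.

ʌ, e, ə, ɛ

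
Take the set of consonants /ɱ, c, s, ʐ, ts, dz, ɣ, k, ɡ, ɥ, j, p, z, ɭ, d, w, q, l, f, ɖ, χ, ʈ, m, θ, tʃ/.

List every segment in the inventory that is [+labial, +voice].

Eliminate segments failing any feature: /c, s, ʐ, ts, dz, ɣ, k, ɡ, j, z, ɭ, d, q, l, ɖ, χ, ʈ, θ, tʃ/ are [−labial]; /p, f/ are [−voice]. The remaining /ɱ, ɥ, w, m/ satisfy [+labial], [+voice].

ɱ, ɥ, w, m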